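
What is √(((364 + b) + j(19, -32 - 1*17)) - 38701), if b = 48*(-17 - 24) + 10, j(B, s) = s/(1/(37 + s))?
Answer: I*√39707 ≈ 199.27*I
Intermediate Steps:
j(B, s) = s*(37 + s)
b = -1958 (b = 48*(-41) + 10 = -1968 + 10 = -1958)
√(((364 + b) + j(19, -32 - 1*17)) - 38701) = √(((364 - 1958) + (-32 - 1*17)*(37 + (-32 - 1*17))) - 38701) = √((-1594 + (-32 - 17)*(37 + (-32 - 17))) - 38701) = √((-1594 - 49*(37 - 49)) - 38701) = √((-1594 - 49*(-12)) - 38701) = √((-1594 + 588) - 38701) = √(-1006 - 38701) = √(-39707) = I*√39707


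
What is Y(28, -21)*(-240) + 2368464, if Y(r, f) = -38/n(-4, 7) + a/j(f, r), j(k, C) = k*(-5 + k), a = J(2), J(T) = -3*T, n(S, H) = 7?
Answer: 215649024/91 ≈ 2.3698e+6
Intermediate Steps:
a = -6 (a = -3*2 = -6)
Y(r, f) = -38/7 - 6/(f*(-5 + f)) (Y(r, f) = -38/7 - 6*1/(f*(-5 + f)) = -38*⅐ - 6/(f*(-5 + f)) = -38/7 - 6/(f*(-5 + f)))
Y(28, -21)*(-240) + 2368464 = ((2/7)*(-21 - 19*(-21)*(-5 - 21))/(-21*(-5 - 21)))*(-240) + 2368464 = ((2/7)*(-1/21)*(-21 - 19*(-21)*(-26))/(-26))*(-240) + 2368464 = ((2/7)*(-1/21)*(-1/26)*(-21 - 10374))*(-240) + 2368464 = ((2/7)*(-1/21)*(-1/26)*(-10395))*(-240) + 2368464 = -495/91*(-240) + 2368464 = 118800/91 + 2368464 = 215649024/91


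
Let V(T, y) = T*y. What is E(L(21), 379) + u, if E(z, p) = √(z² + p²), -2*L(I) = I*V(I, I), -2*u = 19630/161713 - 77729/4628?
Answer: 140212833/16818152 + √86340685/2 ≈ 4654.3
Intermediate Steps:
u = 140212833/16818152 (u = -(19630/161713 - 77729/4628)/2 = -½*(-140212833/8409076) = 140212833/16818152 ≈ 8.3370)
L(I) = -I³/2 (L(I) = -I*I*I/2 = -I*I²/2 = -I³/2)
E(z, p) = √(p² + z²)
E(L(21), 379) + u = √(379² + (-½*21³)²) + 140212833/16818152 = √(143641 + (-½*9261)²) + 140212833/16818152 = √(143641 + (-9261/2)²) + 140212833/16818152 = √(143641 + 85766121/4) + 140212833/16818152 = √(86340685/4) + 140212833/16818152 = √86340685/2 + 140212833/16818152 = 140212833/16818152 + √86340685/2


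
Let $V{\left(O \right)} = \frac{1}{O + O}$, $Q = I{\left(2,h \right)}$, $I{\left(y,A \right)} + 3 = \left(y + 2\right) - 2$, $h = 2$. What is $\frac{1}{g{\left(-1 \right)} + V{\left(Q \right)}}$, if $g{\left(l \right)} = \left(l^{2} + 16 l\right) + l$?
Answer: $- \frac{2}{33} \approx -0.060606$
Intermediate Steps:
$g{\left(l \right)} = l^{2} + 17 l$
$I{\left(y,A \right)} = -3 + y$ ($I{\left(y,A \right)} = -3 + \left(\left(y + 2\right) - 2\right) = -3 + \left(\left(2 + y\right) - 2\right) = -3 + y$)
$Q = -1$ ($Q = -3 + 2 = -1$)
$V{\left(O \right)} = \frac{1}{2 O}$
$\frac{1}{g{\left(-1 \right)} + V{\left(Q \right)}} = \frac{1}{- (17 - 1) + \frac{1}{2 \left(-1\right)}} = \frac{1}{\left(-1\right) 16 + \frac{1}{2} \left(-1\right)} = \frac{1}{-16 - \frac{1}{2}} = \frac{1}{- \frac{33}{2}} = - \frac{2}{33}$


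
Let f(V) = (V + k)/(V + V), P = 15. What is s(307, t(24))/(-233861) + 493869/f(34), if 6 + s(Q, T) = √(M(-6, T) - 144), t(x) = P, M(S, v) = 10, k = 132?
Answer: 3926887739604/19410463 - I*√134/233861 ≈ 2.0231e+5 - 4.9499e-5*I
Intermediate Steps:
f(V) = (132 + V)/(2*V) (f(V) = (V + 132)/(V + V) = (132 + V)/((2*V)) = (132 + V)*(1/(2*V)) = (132 + V)/(2*V))
t(x) = 15
s(Q, T) = -6 + I*√134 (s(Q, T) = -6 + √(10 - 144) = -6 + √(-134) = -6 + I*√134)
s(307, t(24))/(-233861) + 493869/f(34) = (-6 + I*√134)/(-233861) + 493869/(((½)*(132 + 34)/34)) = (-6 + I*√134)*(-1/233861) + 493869/(((½)*(1/34)*166)) = (6/233861 - I*√134/233861) + 493869/(83/34) = (6/233861 - I*√134/233861) + 493869*(34/83) = (6/233861 - I*√134/233861) + 16791546/83 = 3926887739604/19410463 - I*√134/233861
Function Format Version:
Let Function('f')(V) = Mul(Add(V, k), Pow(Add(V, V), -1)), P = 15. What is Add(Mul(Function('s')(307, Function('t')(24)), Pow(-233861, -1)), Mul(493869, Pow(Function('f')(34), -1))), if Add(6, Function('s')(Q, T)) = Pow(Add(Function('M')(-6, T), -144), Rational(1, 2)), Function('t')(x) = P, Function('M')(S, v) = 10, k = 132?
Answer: Add(Rational(3926887739604, 19410463), Mul(Rational(-1, 233861), I, Pow(134, Rational(1, 2)))) ≈ Add(2.0231e+5, Mul(-4.9499e-5, I))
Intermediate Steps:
Function('f')(V) = Mul(Rational(1, 2), Pow(V, -1), Add(132, V)) (Function('f')(V) = Mul(Add(V, 132), Pow(Add(V, V), -1)) = Mul(Add(132, V), Pow(Mul(2, V), -1)) = Mul(Add(132, V), Mul(Rational(1, 2), Pow(V, -1))) = Mul(Rational(1, 2), Pow(V, -1), Add(132, V)))
Function('t')(x) = 15
Function('s')(Q, T) = Add(-6, Mul(I, Pow(134, Rational(1, 2)))) (Function('s')(Q, T) = Add(-6, Pow(Add(10, -144), Rational(1, 2))) = Add(-6, Pow(-134, Rational(1, 2))) = Add(-6, Mul(I, Pow(134, Rational(1, 2)))))
Add(Mul(Function('s')(307, Function('t')(24)), Pow(-233861, -1)), Mul(493869, Pow(Function('f')(34), -1))) = Add(Mul(Add(-6, Mul(I, Pow(134, Rational(1, 2)))), Pow(-233861, -1)), Mul(493869, Pow(Mul(Rational(1, 2), Pow(34, -1), Add(132, 34)), -1))) = Add(Mul(Add(-6, Mul(I, Pow(134, Rational(1, 2)))), Rational(-1, 233861)), Mul(493869, Pow(Mul(Rational(1, 2), Rational(1, 34), 166), -1))) = Add(Add(Rational(6, 233861), Mul(Rational(-1, 233861), I, Pow(134, Rational(1, 2)))), Mul(493869, Pow(Rational(83, 34), -1))) = Add(Add(Rational(6, 233861), Mul(Rational(-1, 233861), I, Pow(134, Rational(1, 2)))), Mul(493869, Rational(34, 83))) = Add(Add(Rational(6, 233861), Mul(Rational(-1, 233861), I, Pow(134, Rational(1, 2)))), Rational(16791546, 83)) = Add(Rational(3926887739604, 19410463), Mul(Rational(-1, 233861), I, Pow(134, Rational(1, 2))))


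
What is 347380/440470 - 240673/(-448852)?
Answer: 26193144407/19770584044 ≈ 1.3249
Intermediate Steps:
347380/440470 - 240673/(-448852) = 347380*(1/440470) - 240673*(-1/448852) = 34738/44047 + 240673/448852 = 26193144407/19770584044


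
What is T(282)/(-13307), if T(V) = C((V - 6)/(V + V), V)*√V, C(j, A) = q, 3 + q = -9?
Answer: 12*√282/13307 ≈ 0.015143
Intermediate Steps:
q = -12 (q = -3 - 9 = -12)
C(j, A) = -12
T(V) = -12*√V
T(282)/(-13307) = -12*√282/(-13307) = -12*√282*(-1/13307) = 12*√282/13307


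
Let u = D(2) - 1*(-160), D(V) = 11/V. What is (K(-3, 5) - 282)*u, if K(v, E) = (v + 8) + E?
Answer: -45016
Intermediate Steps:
K(v, E) = 8 + E + v (K(v, E) = (8 + v) + E = 8 + E + v)
u = 331/2 (u = 11/2 - 1*(-160) = 11*(½) + 160 = 11/2 + 160 = 331/2 ≈ 165.50)
(K(-3, 5) - 282)*u = ((8 + 5 - 3) - 282)*(331/2) = (10 - 282)*(331/2) = -272*331/2 = -45016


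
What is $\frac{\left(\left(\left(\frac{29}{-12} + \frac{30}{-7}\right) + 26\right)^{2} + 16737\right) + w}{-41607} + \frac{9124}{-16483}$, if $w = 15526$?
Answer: $- \frac{6474243630235}{4839062525136} \approx -1.3379$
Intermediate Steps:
$\frac{\left(\left(\left(\frac{29}{-12} + \frac{30}{-7}\right) + 26\right)^{2} + 16737\right) + w}{-41607} + \frac{9124}{-16483} = \frac{\left(\left(\left(\frac{29}{-12} + \frac{30}{-7}\right) + 26\right)^{2} + 16737\right) + 15526}{-41607} + \frac{9124}{-16483} = \left(\left(\left(\left(29 \left(- \frac{1}{12}\right) + 30 \left(- \frac{1}{7}\right)\right) + 26\right)^{2} + 16737\right) + 15526\right) \left(- \frac{1}{41607}\right) + 9124 \left(- \frac{1}{16483}\right) = \left(\left(\left(\left(- \frac{29}{12} - \frac{30}{7}\right) + 26\right)^{2} + 16737\right) + 15526\right) \left(- \frac{1}{41607}\right) - \frac{9124}{16483} = \left(\left(\left(- \frac{563}{84} + 26\right)^{2} + 16737\right) + 15526\right) \left(- \frac{1}{41607}\right) - \frac{9124}{16483} = \left(\left(\left(\frac{1621}{84}\right)^{2} + 16737\right) + 15526\right) \left(- \frac{1}{41607}\right) - \frac{9124}{16483} = \left(\left(\frac{2627641}{7056} + 16737\right) + 15526\right) \left(- \frac{1}{41607}\right) - \frac{9124}{16483} = \left(\frac{120723913}{7056} + 15526\right) \left(- \frac{1}{41607}\right) - \frac{9124}{16483} = \frac{230275369}{7056} \left(- \frac{1}{41607}\right) - \frac{9124}{16483} = - \frac{230275369}{293578992} - \frac{9124}{16483} = - \frac{6474243630235}{4839062525136}$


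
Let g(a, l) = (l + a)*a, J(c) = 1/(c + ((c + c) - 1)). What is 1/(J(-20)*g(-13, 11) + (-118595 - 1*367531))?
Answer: -61/29653712 ≈ -2.0571e-6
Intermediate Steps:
J(c) = 1/(-1 + 3*c) (J(c) = 1/(c + (2*c - 1)) = 1/(c + (-1 + 2*c)) = 1/(-1 + 3*c))
g(a, l) = a*(a + l) (g(a, l) = (a + l)*a = a*(a + l))
1/(J(-20)*g(-13, 11) + (-118595 - 1*367531)) = 1/((-13*(-13 + 11))/(-1 + 3*(-20)) + (-118595 - 1*367531)) = 1/((-13*(-2))/(-1 - 60) + (-118595 - 367531)) = 1/(26/(-61) - 486126) = 1/(-1/61*26 - 486126) = 1/(-26/61 - 486126) = 1/(-29653712/61) = -61/29653712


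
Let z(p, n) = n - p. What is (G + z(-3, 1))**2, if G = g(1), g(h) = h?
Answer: 25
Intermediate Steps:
G = 1
(G + z(-3, 1))**2 = (1 + (1 - 1*(-3)))**2 = (1 + (1 + 3))**2 = (1 + 4)**2 = 5**2 = 25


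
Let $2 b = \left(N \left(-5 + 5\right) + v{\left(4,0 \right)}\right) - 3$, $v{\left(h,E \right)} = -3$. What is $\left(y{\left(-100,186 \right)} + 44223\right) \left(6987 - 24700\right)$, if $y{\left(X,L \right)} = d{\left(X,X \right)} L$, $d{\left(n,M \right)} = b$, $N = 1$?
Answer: $-773438145$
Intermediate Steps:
$b = -3$ ($b = \frac{\left(1 \left(-5 + 5\right) - 3\right) - 3}{2} = \frac{\left(1 \cdot 0 - 3\right) - 3}{2} = \frac{\left(0 - 3\right) - 3}{2} = \frac{-3 - 3}{2} = \frac{1}{2} \left(-6\right) = -3$)
$d{\left(n,M \right)} = -3$
$y{\left(X,L \right)} = - 3 L$
$\left(y{\left(-100,186 \right)} + 44223\right) \left(6987 - 24700\right) = \left(\left(-3\right) 186 + 44223\right) \left(6987 - 24700\right) = \left(-558 + 44223\right) \left(-17713\right) = 43665 \left(-17713\right) = -773438145$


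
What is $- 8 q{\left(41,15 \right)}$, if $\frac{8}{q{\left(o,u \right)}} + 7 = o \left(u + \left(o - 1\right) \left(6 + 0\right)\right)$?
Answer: $- \frac{4}{653} \approx -0.0061256$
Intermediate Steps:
$q{\left(o,u \right)} = \frac{8}{-7 + o \left(-6 + u + 6 o\right)}$ ($q{\left(o,u \right)} = \frac{8}{-7 + o \left(u + \left(o - 1\right) \left(6 + 0\right)\right)} = \frac{8}{-7 + o \left(u + \left(-1 + o\right) 6\right)} = \frac{8}{-7 + o \left(u + \left(-6 + 6 o\right)\right)} = \frac{8}{-7 + o \left(-6 + u + 6 o\right)}$)
$- 8 q{\left(41,15 \right)} = - 8 \frac{8}{-7 - 246 + 6 \cdot 41^{2} + 41 \cdot 15} = - 8 \frac{8}{-7 - 246 + 6 \cdot 1681 + 615} = - 8 \frac{8}{-7 - 246 + 10086 + 615} = - 8 \cdot \frac{8}{10448} = - 8 \cdot 8 \cdot \frac{1}{10448} = \left(-8\right) \frac{1}{1306} = - \frac{4}{653}$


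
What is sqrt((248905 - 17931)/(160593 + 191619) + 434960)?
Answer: sqrt(275297457401718)/25158 ≈ 659.52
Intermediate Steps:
sqrt((248905 - 17931)/(160593 + 191619) + 434960) = sqrt(230974/352212 + 434960) = sqrt(230974*(1/352212) + 434960) = sqrt(115487/176106 + 434960) = sqrt(76599181247/176106) = sqrt(275297457401718)/25158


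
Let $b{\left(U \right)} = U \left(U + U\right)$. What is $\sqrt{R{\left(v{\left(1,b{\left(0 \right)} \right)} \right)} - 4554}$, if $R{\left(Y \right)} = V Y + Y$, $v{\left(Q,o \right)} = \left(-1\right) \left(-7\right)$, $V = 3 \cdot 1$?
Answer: $i \sqrt{4526} \approx 67.276 i$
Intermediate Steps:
$b{\left(U \right)} = 2 U^{2}$ ($b{\left(U \right)} = U 2 U = 2 U^{2}$)
$V = 3$
$v{\left(Q,o \right)} = 7$
$R{\left(Y \right)} = 4 Y$ ($R{\left(Y \right)} = 3 Y + Y = 4 Y$)
$\sqrt{R{\left(v{\left(1,b{\left(0 \right)} \right)} \right)} - 4554} = \sqrt{4 \cdot 7 - 4554} = \sqrt{28 - 4554} = \sqrt{-4526} = i \sqrt{4526}$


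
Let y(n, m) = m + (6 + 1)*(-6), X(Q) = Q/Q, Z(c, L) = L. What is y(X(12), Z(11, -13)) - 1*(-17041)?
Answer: 16986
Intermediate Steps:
X(Q) = 1
y(n, m) = -42 + m (y(n, m) = m + 7*(-6) = m - 42 = -42 + m)
y(X(12), Z(11, -13)) - 1*(-17041) = (-42 - 13) - 1*(-17041) = -55 + 17041 = 16986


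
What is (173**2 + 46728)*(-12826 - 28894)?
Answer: -3198130040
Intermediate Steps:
(173**2 + 46728)*(-12826 - 28894) = (29929 + 46728)*(-41720) = 76657*(-41720) = -3198130040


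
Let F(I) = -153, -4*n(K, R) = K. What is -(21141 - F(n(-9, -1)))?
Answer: -21294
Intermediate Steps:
n(K, R) = -K/4
-(21141 - F(n(-9, -1))) = -(21141 - 1*(-153)) = -(21141 + 153) = -1*21294 = -21294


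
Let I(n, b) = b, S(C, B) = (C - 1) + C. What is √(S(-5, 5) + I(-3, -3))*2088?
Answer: 2088*I*√14 ≈ 7812.6*I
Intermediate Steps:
S(C, B) = -1 + 2*C (S(C, B) = (-1 + C) + C = -1 + 2*C)
√(S(-5, 5) + I(-3, -3))*2088 = √((-1 + 2*(-5)) - 3)*2088 = √((-1 - 10) - 3)*2088 = √(-11 - 3)*2088 = √(-14)*2088 = (I*√14)*2088 = 2088*I*√14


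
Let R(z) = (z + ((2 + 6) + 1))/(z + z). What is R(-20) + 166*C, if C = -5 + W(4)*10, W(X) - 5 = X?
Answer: 564411/40 ≈ 14110.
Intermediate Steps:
W(X) = 5 + X
R(z) = (9 + z)/(2*z) (R(z) = (z + (8 + 1))/((2*z)) = (z + 9)*(1/(2*z)) = (9 + z)*(1/(2*z)) = (9 + z)/(2*z))
C = 85 (C = -5 + (5 + 4)*10 = -5 + 9*10 = -5 + 90 = 85)
R(-20) + 166*C = (1/2)*(9 - 20)/(-20) + 166*85 = (1/2)*(-1/20)*(-11) + 14110 = 11/40 + 14110 = 564411/40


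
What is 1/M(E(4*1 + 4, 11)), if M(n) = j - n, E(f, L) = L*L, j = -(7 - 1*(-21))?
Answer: -1/149 ≈ -0.0067114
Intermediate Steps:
j = -28 (j = -(7 + 21) = -1*28 = -28)
E(f, L) = L²
M(n) = -28 - n
1/M(E(4*1 + 4, 11)) = 1/(-28 - 1*11²) = 1/(-28 - 1*121) = 1/(-28 - 121) = 1/(-149) = -1/149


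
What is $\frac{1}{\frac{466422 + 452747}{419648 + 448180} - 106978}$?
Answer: $- \frac{867828}{92837584615} \approx -9.3478 \cdot 10^{-6}$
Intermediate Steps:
$\frac{1}{\frac{466422 + 452747}{419648 + 448180} - 106978} = \frac{1}{\frac{919169}{867828} + \left(-121460 + 14482\right)} = \frac{1}{919169 \cdot \frac{1}{867828} - 106978} = \frac{1}{\frac{919169}{867828} - 106978} = \frac{1}{- \frac{92837584615}{867828}} = - \frac{867828}{92837584615}$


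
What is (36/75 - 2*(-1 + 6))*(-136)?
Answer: 32368/25 ≈ 1294.7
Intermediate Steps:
(36/75 - 2*(-1 + 6))*(-136) = (36*(1/75) - 2*5)*(-136) = (12/25 - 10)*(-136) = -238/25*(-136) = 32368/25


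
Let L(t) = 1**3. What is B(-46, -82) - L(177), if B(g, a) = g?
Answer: -47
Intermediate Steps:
L(t) = 1
B(-46, -82) - L(177) = -46 - 1*1 = -46 - 1 = -47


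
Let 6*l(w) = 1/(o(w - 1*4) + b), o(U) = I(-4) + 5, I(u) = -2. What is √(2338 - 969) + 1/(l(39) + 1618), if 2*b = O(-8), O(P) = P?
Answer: 359165/9707 ≈ 37.001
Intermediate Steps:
b = -4 (b = (½)*(-8) = -4)
o(U) = 3 (o(U) = -2 + 5 = 3)
l(w) = -⅙ (l(w) = 1/(6*(3 - 4)) = (⅙)/(-1) = (⅙)*(-1) = -⅙)
√(2338 - 969) + 1/(l(39) + 1618) = √(2338 - 969) + 1/(-⅙ + 1618) = √1369 + 1/(9707/6) = 37 + 6/9707 = 359165/9707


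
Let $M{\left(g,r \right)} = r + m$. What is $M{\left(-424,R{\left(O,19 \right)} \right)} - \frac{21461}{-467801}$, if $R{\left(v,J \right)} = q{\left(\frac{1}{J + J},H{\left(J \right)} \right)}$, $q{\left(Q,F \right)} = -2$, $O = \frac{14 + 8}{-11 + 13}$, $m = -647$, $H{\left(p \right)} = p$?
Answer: $- \frac{303581388}{467801} \approx -648.95$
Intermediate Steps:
$O = 11$ ($O = \frac{22}{2} = 22 \cdot \frac{1}{2} = 11$)
$R{\left(v,J \right)} = -2$
$M{\left(g,r \right)} = -647 + r$ ($M{\left(g,r \right)} = r - 647 = -647 + r$)
$M{\left(-424,R{\left(O,19 \right)} \right)} - \frac{21461}{-467801} = \left(-647 - 2\right) - \frac{21461}{-467801} = -649 - - \frac{21461}{467801} = -649 + \frac{21461}{467801} = - \frac{303581388}{467801}$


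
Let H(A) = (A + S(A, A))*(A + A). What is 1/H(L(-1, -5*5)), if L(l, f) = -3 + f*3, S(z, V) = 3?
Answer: 1/11700 ≈ 8.5470e-5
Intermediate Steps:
L(l, f) = -3 + 3*f
H(A) = 2*A*(3 + A) (H(A) = (A + 3)*(A + A) = (3 + A)*(2*A) = 2*A*(3 + A))
1/H(L(-1, -5*5)) = 1/(2*(-3 + 3*(-5*5))*(3 + (-3 + 3*(-5*5)))) = 1/(2*(-3 + 3*(-25))*(3 + (-3 + 3*(-25)))) = 1/(2*(-3 - 75)*(3 + (-3 - 75))) = 1/(2*(-78)*(3 - 78)) = 1/(2*(-78)*(-75)) = 1/11700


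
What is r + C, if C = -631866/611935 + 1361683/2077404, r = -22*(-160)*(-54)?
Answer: -241637059457408459/1271236216740 ≈ -1.9008e+5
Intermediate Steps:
r = -190080 (r = 3520*(-54) = -190080)
C = -479379469259/1271236216740 (C = -631866*1/611935 + 1361683*(1/2077404) = -631866/611935 + 1361683/2077404 = -479379469259/1271236216740 ≈ -0.37710)
r + C = -190080 - 479379469259/1271236216740 = -241637059457408459/1271236216740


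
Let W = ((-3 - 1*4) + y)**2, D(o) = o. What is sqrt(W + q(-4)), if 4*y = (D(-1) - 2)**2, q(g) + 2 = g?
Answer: sqrt(265)/4 ≈ 4.0697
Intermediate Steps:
q(g) = -2 + g
y = 9/4 (y = (-1 - 2)**2/4 = (1/4)*(-3)**2 = (1/4)*9 = 9/4 ≈ 2.2500)
W = 361/16 (W = ((-3 - 1*4) + 9/4)**2 = ((-3 - 4) + 9/4)**2 = (-7 + 9/4)**2 = (-19/4)**2 = 361/16 ≈ 22.563)
sqrt(W + q(-4)) = sqrt(361/16 + (-2 - 4)) = sqrt(361/16 - 6) = sqrt(265/16) = sqrt(265)/4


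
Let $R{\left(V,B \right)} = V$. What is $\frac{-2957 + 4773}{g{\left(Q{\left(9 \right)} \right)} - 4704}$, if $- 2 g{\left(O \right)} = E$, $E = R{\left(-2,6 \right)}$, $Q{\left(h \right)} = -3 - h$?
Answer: $- \frac{1816}{4703} \approx -0.38614$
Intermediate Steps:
$E = -2$
$g{\left(O \right)} = 1$ ($g{\left(O \right)} = \left(- \frac{1}{2}\right) \left(-2\right) = 1$)
$\frac{-2957 + 4773}{g{\left(Q{\left(9 \right)} \right)} - 4704} = \frac{-2957 + 4773}{1 - 4704} = \frac{1816}{-4703} = 1816 \left(- \frac{1}{4703}\right) = - \frac{1816}{4703}$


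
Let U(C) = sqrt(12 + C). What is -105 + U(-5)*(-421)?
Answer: -105 - 421*sqrt(7) ≈ -1218.9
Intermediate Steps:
-105 + U(-5)*(-421) = -105 + sqrt(12 - 5)*(-421) = -105 + sqrt(7)*(-421) = -105 - 421*sqrt(7)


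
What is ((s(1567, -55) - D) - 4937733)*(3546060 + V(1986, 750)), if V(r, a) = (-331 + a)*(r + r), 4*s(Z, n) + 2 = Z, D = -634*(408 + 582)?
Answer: -22454855493114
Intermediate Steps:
D = -627660 (D = -634*990 = -627660)
s(Z, n) = -1/2 + Z/4
V(r, a) = 2*r*(-331 + a) (V(r, a) = (-331 + a)*(2*r) = 2*r*(-331 + a))
((s(1567, -55) - D) - 4937733)*(3546060 + V(1986, 750)) = (((-1/2 + (1/4)*1567) - 1*(-627660)) - 4937733)*(3546060 + 2*1986*(-331 + 750)) = (((-1/2 + 1567/4) + 627660) - 4937733)*(3546060 + 2*1986*419) = ((1565/4 + 627660) - 4937733)*(3546060 + 1664268) = (2512205/4 - 4937733)*5210328 = -17238727/4*5210328 = -22454855493114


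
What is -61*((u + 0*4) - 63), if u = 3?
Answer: 3660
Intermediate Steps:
-61*((u + 0*4) - 63) = -61*((3 + 0*4) - 63) = -61*((3 + 0) - 63) = -61*(3 - 63) = -61*(-60) = 3660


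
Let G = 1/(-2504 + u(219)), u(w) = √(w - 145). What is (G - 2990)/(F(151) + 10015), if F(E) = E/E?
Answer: -4686782271/15699934768 - √74/62799739072 ≈ -0.29852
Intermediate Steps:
F(E) = 1
u(w) = √(-145 + w)
G = 1/(-2504 + √74) (G = 1/(-2504 + √(-145 + 219)) = 1/(-2504 + √74) ≈ -0.00040074)
(G - 2990)/(F(151) + 10015) = ((-1252/3134971 - √74/6269942) - 2990)/(1 + 10015) = (-9373564542/3134971 - √74/6269942)/10016 = (-9373564542/3134971 - √74/6269942)*(1/10016) = -4686782271/15699934768 - √74/62799739072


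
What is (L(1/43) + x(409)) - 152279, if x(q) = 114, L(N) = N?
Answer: -6543094/43 ≈ -1.5217e+5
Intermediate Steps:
(L(1/43) + x(409)) - 152279 = (1/43 + 114) - 152279 = 4903/43 - 152279 = -6543094/43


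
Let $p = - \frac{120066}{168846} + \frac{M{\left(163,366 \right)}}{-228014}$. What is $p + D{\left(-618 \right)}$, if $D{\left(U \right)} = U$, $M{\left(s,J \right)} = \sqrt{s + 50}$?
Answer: $- \frac{17411149}{28141} - \frac{\sqrt{213}}{228014} \approx -618.71$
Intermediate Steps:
$M{\left(s,J \right)} = \sqrt{50 + s}$
$p = - \frac{20011}{28141} - \frac{\sqrt{213}}{228014}$ ($p = - \frac{120066}{168846} + \frac{\sqrt{50 + 163}}{-228014} = \left(-120066\right) \frac{1}{168846} + \sqrt{213} \left(- \frac{1}{228014}\right) = - \frac{20011}{28141} - \frac{\sqrt{213}}{228014} \approx -0.71116$)
$p + D{\left(-618 \right)} = \left(- \frac{20011}{28141} - \frac{\sqrt{213}}{228014}\right) - 618 = - \frac{17411149}{28141} - \frac{\sqrt{213}}{228014}$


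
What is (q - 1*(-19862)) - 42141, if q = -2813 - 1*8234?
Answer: -33326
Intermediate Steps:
q = -11047 (q = -2813 - 8234 = -11047)
(q - 1*(-19862)) - 42141 = (-11047 - 1*(-19862)) - 42141 = (-11047 + 19862) - 42141 = 8815 - 42141 = -33326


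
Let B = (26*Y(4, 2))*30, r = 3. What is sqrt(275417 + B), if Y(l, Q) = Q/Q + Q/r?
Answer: sqrt(276717) ≈ 526.04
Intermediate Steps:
Y(l, Q) = 1 + Q/3 (Y(l, Q) = Q/Q + Q/3 = 1 + Q*(1/3) = 1 + Q/3)
B = 1300 (B = (26*(1 + (1/3)*2))*30 = (26*(1 + 2/3))*30 = (26*(5/3))*30 = (130/3)*30 = 1300)
sqrt(275417 + B) = sqrt(275417 + 1300) = sqrt(276717)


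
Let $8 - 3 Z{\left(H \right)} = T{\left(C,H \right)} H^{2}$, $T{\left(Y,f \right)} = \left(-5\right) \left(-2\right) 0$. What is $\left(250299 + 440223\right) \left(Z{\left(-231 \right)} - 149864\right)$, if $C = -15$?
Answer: $-103482547616$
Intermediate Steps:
$T{\left(Y,f \right)} = 0$ ($T{\left(Y,f \right)} = 10 \cdot 0 = 0$)
$Z{\left(H \right)} = \frac{8}{3}$ ($Z{\left(H \right)} = \frac{8}{3} - \frac{0 H^{2}}{3} = \frac{8}{3} - 0 = \frac{8}{3} + 0 = \frac{8}{3}$)
$\left(250299 + 440223\right) \left(Z{\left(-231 \right)} - 149864\right) = \left(250299 + 440223\right) \left(\frac{8}{3} - 149864\right) = 690522 \left(- \frac{449584}{3}\right) = -103482547616$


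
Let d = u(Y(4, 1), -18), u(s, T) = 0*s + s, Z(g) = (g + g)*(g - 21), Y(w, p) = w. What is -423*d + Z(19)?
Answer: -1768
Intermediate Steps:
Z(g) = 2*g*(-21 + g) (Z(g) = (2*g)*(-21 + g) = 2*g*(-21 + g))
u(s, T) = s (u(s, T) = 0 + s = s)
d = 4
-423*d + Z(19) = -423*4 + 2*19*(-21 + 19) = -1692 + 2*19*(-2) = -1692 - 76 = -1768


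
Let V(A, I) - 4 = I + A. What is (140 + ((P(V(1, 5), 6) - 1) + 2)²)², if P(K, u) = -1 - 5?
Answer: 27225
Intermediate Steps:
V(A, I) = 4 + A + I (V(A, I) = 4 + (I + A) = 4 + (A + I) = 4 + A + I)
P(K, u) = -6
(140 + ((P(V(1, 5), 6) - 1) + 2)²)² = (140 + ((-6 - 1) + 2)²)² = (140 + (-7 + 2)²)² = (140 + (-5)²)² = (140 + 25)² = 165² = 27225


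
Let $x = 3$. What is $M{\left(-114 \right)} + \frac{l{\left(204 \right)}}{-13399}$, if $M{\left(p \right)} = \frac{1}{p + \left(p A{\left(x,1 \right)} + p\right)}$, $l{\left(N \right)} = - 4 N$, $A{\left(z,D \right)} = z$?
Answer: $\frac{451721}{7637430} \approx 0.059146$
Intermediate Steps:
$M{\left(p \right)} = \frac{1}{5 p}$ ($M{\left(p \right)} = \frac{1}{p + \left(p 3 + p\right)} = \frac{1}{p + \left(3 p + p\right)} = \frac{1}{p + 4 p} = \frac{1}{5 p}$)
$M{\left(-114 \right)} + \frac{l{\left(204 \right)}}{-13399} = \frac{1}{5 \left(-114\right)} + \frac{\left(-4\right) 204}{-13399} = \frac{1}{5} \left(- \frac{1}{114}\right) - - \frac{816}{13399} = - \frac{1}{570} + \frac{816}{13399} = \frac{451721}{7637430}$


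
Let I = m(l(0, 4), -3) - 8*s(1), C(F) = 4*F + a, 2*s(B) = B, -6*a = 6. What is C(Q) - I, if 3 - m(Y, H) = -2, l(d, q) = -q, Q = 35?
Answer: 138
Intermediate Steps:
a = -1 (a = -⅙*6 = -1)
s(B) = B/2
C(F) = -1 + 4*F (C(F) = 4*F - 1 = -1 + 4*F)
m(Y, H) = 5 (m(Y, H) = 3 - 1*(-2) = 3 + 2 = 5)
I = 1 (I = 5 - 4 = 1)
C(Q) - I = (-1 + 4*35) - 1*1 = (-1 + 140) - 1 = 139 - 1 = 138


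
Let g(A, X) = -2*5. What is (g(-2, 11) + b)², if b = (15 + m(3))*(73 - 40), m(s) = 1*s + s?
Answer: 466489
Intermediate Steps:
m(s) = 2*s (m(s) = s + s = 2*s)
g(A, X) = -10
b = 693 (b = (15 + 2*3)*(73 - 40) = (15 + 6)*33 = 21*33 = 693)
(g(-2, 11) + b)² = (-10 + 693)² = 683² = 466489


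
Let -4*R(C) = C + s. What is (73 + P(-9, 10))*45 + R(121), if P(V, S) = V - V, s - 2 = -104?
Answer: 13121/4 ≈ 3280.3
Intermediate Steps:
s = -102 (s = 2 - 104 = -102)
P(V, S) = 0
R(C) = 51/2 - C/4 (R(C) = -(C - 102)/4 = -(-102 + C)/4 = 51/2 - C/4)
(73 + P(-9, 10))*45 + R(121) = (73 + 0)*45 + (51/2 - 1/4*121) = 73*45 + (51/2 - 121/4) = 3285 - 19/4 = 13121/4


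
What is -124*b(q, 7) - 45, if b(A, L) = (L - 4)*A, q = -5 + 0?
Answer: 1815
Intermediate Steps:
q = -5
b(A, L) = A*(-4 + L) (b(A, L) = (-4 + L)*A = A*(-4 + L))
-124*b(q, 7) - 45 = -(-620)*(-4 + 7) - 45 = -(-620)*3 - 45 = -124*(-15) - 45 = 1860 - 45 = 1815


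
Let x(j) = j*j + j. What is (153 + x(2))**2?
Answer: 25281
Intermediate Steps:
x(j) = j + j**2 (x(j) = j**2 + j = j + j**2)
(153 + x(2))**2 = (153 + 2*(1 + 2))**2 = (153 + 2*3)**2 = (153 + 6)**2 = 159**2 = 25281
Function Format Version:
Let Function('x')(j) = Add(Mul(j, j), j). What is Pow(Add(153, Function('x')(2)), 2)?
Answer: 25281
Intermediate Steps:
Function('x')(j) = Add(j, Pow(j, 2)) (Function('x')(j) = Add(Pow(j, 2), j) = Add(j, Pow(j, 2)))
Pow(Add(153, Function('x')(2)), 2) = Pow(Add(153, Mul(2, Add(1, 2))), 2) = Pow(Add(153, Mul(2, 3)), 2) = Pow(Add(153, 6), 2) = Pow(159, 2) = 25281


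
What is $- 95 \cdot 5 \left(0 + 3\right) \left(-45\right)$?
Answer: $64125$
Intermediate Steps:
$- 95 \cdot 5 \left(0 + 3\right) \left(-45\right) = - 95 \cdot 5 \cdot 3 \left(-45\right) = \left(-95\right) 15 \left(-45\right) = \left(-1425\right) \left(-45\right) = 64125$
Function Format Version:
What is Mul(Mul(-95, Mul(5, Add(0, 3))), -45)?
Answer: 64125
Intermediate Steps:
Mul(Mul(-95, Mul(5, Add(0, 3))), -45) = Mul(Mul(-95, Mul(5, 3)), -45) = Mul(Mul(-95, 15), -45) = Mul(-1425, -45) = 64125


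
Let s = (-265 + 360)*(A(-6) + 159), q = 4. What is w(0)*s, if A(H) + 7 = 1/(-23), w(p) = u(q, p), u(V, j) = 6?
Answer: 1992150/23 ≈ 86615.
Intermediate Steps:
w(p) = 6
A(H) = -162/23 (A(H) = -7 + 1/(-23) = -7 - 1/23 = -162/23)
s = 332025/23 (s = (-265 + 360)*(-162/23 + 159) = 95*(3495/23) = 332025/23 ≈ 14436.)
w(0)*s = 6*(332025/23) = 1992150/23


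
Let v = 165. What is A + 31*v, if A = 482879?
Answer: 487994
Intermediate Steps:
A + 31*v = 482879 + 31*165 = 482879 + 5115 = 487994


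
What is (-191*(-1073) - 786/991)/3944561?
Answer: 203097727/3909059951 ≈ 0.051956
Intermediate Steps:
(-191*(-1073) - 786/991)/3944561 = (204943 - 786*1/991)*(1/3944561) = (204943 - 786/991)*(1/3944561) = (203097727/991)*(1/3944561) = 203097727/3909059951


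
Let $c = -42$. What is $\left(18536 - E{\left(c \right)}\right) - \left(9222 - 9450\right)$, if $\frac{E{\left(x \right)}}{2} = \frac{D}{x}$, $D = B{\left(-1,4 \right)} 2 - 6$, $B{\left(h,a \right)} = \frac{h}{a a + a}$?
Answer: $\frac{3940379}{210} \approx 18764.0$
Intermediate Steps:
$B{\left(h,a \right)} = \frac{h}{a + a^{2}}$ ($B{\left(h,a \right)} = \frac{h}{a^{2} + a} = \frac{h}{a + a^{2}}$)
$D = - \frac{61}{10}$ ($D = - \frac{1}{4 \left(1 + 4\right)} 2 - 6 = \left(-1\right) \frac{1}{4} \cdot \frac{1}{5} \cdot 2 - 6 = \left(- \frac{1}{20}\right) 2 - 6 = - \frac{1}{10} - 6 = - \frac{61}{10} \approx -6.1$)
$E{\left(x \right)} = - \frac{61}{5 x}$ ($E{\left(x \right)} = 2 \left(- \frac{61}{10 x}\right) = - \frac{61}{5 x}$)
$\left(18536 - E{\left(c \right)}\right) - \left(9222 - 9450\right) = \left(18536 - - \frac{61}{5 \left(-42\right)}\right) - \left(9222 - 9450\right) = \left(18536 - \left(- \frac{61}{5}\right) \left(- \frac{1}{42}\right)\right) - \left(9222 - 9450\right) = \left(18536 - \frac{61}{210}\right) - -228 = \left(18536 - \frac{61}{210}\right) + 228 = \frac{3892499}{210} + 228 = \frac{3940379}{210}$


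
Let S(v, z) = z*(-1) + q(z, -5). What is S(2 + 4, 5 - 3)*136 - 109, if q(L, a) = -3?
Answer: -789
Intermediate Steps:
S(v, z) = -3 - z (S(v, z) = z*(-1) - 3 = -z - 3 = -3 - z)
S(2 + 4, 5 - 3)*136 - 109 = (-3 - (5 - 3))*136 - 109 = (-3 - 1*2)*136 - 109 = (-3 - 2)*136 - 109 = -5*136 - 109 = -680 - 109 = -789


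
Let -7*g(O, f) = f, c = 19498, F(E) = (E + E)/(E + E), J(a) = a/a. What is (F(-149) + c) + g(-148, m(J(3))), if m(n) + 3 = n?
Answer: 136495/7 ≈ 19499.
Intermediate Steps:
J(a) = 1
F(E) = 1 (F(E) = (2*E)/((2*E)) = (2*E)*(1/(2*E)) = 1)
m(n) = -3 + n
g(O, f) = -f/7
(F(-149) + c) + g(-148, m(J(3))) = (1 + 19498) - (-3 + 1)/7 = 19499 - ⅐*(-2) = 19499 + 2/7 = 136495/7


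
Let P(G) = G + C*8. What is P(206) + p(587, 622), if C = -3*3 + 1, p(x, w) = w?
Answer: 764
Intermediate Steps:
C = -8 (C = -9 + 1 = -8)
P(G) = -64 + G (P(G) = G - 8*8 = G - 64 = -64 + G)
P(206) + p(587, 622) = (-64 + 206) + 622 = 142 + 622 = 764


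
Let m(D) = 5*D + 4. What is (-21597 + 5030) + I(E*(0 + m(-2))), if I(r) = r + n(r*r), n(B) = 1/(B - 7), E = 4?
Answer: -9440278/569 ≈ -16591.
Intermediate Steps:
m(D) = 4 + 5*D
n(B) = 1/(-7 + B)
I(r) = r + 1/(-7 + r**2) (I(r) = r + 1/(-7 + r*r) = r + 1/(-7 + r**2))
(-21597 + 5030) + I(E*(0 + m(-2))) = (-21597 + 5030) + (4*(0 + (4 + 5*(-2))) + 1/(-7 + (4*(0 + (4 + 5*(-2))))**2)) = -16567 + (4*(0 + (4 - 10)) + 1/(-7 + (4*(0 + (4 - 10)))**2)) = -16567 + (4*(0 - 6) + 1/(-7 + (4*(0 - 6))**2)) = -16567 + (4*(-6) + 1/(-7 + (4*(-6))**2)) = -16567 + (-24 + 1/(-7 + (-24)**2)) = -16567 + (-24 + 1/(-7 + 576)) = -16567 + (-24 + 1/569) = -16567 - 13655/569 = -9440278/569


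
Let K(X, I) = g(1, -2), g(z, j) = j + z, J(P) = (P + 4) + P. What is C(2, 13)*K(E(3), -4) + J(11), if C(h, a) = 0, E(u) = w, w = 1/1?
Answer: 26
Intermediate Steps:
w = 1 (w = 1*1 = 1)
E(u) = 1
J(P) = 4 + 2*P (J(P) = (4 + P) + P = 4 + 2*P)
K(X, I) = -1 (K(X, I) = -2 + 1 = -1)
C(2, 13)*K(E(3), -4) + J(11) = 0*(-1) + (4 + 2*11) = 0 + (4 + 22) = 0 + 26 = 26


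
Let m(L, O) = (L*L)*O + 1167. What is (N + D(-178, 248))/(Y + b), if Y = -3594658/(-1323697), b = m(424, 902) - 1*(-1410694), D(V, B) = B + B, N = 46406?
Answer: 62084036694/216516874353319 ≈ 0.00028674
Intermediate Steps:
m(L, O) = 1167 + O*L² (m(L, O) = L²*O + 1167 = O*L² + 1167 = 1167 + O*L²)
D(V, B) = 2*B
b = 163569813 (b = (1167 + 902*424²) - 1*(-1410694) = (1167 + 902*179776) + 1410694 = (1167 + 162157952) + 1410694 = 162159119 + 1410694 = 163569813)
Y = 3594658/1323697 (Y = -3594658*(-1/1323697) = 3594658/1323697 ≈ 2.7156)
(N + D(-178, 248))/(Y + b) = (46406 + 2*248)/(3594658/1323697 + 163569813) = (46406 + 496)/(216516874353319/1323697) = 46902*(1323697/216516874353319) = 62084036694/216516874353319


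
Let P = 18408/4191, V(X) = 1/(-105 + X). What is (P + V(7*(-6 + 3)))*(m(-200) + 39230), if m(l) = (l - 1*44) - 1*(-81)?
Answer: 4307075359/25146 ≈ 1.7128e+5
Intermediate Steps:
m(l) = 37 + l (m(l) = (l - 44) + 81 = (-44 + l) + 81 = 37 + l)
P = 6136/1397 (P = 18408*(1/4191) = 6136/1397 ≈ 4.3923)
(P + V(7*(-6 + 3)))*(m(-200) + 39230) = (6136/1397 + 1/(-105 + 7*(-6 + 3)))*((37 - 200) + 39230) = (6136/1397 + 1/(-105 + 7*(-3)))*(-163 + 39230) = (6136/1397 + 1/(-105 - 21))*39067 = (6136/1397 + 1/(-126))*39067 = (6136/1397 - 1/126)*39067 = (771739/176022)*39067 = 4307075359/25146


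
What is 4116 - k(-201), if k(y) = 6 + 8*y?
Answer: 5718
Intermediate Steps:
4116 - k(-201) = 4116 - (6 + 8*(-201)) = 4116 - (6 - 1608) = 4116 - 1*(-1602) = 4116 + 1602 = 5718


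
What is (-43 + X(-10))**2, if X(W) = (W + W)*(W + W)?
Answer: 127449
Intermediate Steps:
X(W) = 4*W**2 (X(W) = (2*W)*(2*W) = 4*W**2)
(-43 + X(-10))**2 = (-43 + 4*(-10)**2)**2 = (-43 + 4*100)**2 = (-43 + 400)**2 = 357**2 = 127449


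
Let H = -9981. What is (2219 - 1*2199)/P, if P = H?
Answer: -20/9981 ≈ -0.0020038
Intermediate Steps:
P = -9981
(2219 - 1*2199)/P = (2219 - 1*2199)/(-9981) = (2219 - 2199)*(-1/9981) = 20*(-1/9981) = -20/9981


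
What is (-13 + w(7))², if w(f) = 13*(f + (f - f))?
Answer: 6084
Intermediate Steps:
w(f) = 13*f (w(f) = 13*(f + 0) = 13*f)
(-13 + w(7))² = (-13 + 13*7)² = (-13 + 91)² = 78² = 6084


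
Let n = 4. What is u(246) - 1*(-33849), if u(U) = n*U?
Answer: 34833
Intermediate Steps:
u(U) = 4*U
u(246) - 1*(-33849) = 4*246 - 1*(-33849) = 984 + 33849 = 34833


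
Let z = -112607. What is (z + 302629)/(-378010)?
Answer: -95011/189005 ≈ -0.50269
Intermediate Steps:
(z + 302629)/(-378010) = (-112607 + 302629)/(-378010) = 190022*(-1/378010) = -95011/189005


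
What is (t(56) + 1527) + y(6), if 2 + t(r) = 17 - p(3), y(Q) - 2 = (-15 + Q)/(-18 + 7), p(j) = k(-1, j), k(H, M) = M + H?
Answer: 16971/11 ≈ 1542.8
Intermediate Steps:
k(H, M) = H + M
p(j) = -1 + j
y(Q) = 37/11 - Q/11 (y(Q) = 2 + (-15 + Q)/(-18 + 7) = 2 + (-15 + Q)/(-11) = 2 + (-15 + Q)*(-1/11) = 2 + (15/11 - Q/11) = 37/11 - Q/11)
t(r) = 13 (t(r) = -2 + (17 - (-1 + 3)) = -2 + (17 - 1*2) = -2 + (17 - 2) = -2 + 15 = 13)
(t(56) + 1527) + y(6) = (13 + 1527) + (37/11 - 1/11*6) = 1540 + (37/11 - 6/11) = 1540 + 31/11 = 16971/11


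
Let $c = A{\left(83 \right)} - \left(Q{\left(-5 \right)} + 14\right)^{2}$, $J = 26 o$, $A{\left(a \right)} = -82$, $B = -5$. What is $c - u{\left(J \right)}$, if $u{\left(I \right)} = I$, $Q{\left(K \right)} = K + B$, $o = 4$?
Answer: $-202$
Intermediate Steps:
$J = 104$ ($J = 26 \cdot 4 = 104$)
$Q{\left(K \right)} = -5 + K$ ($Q{\left(K \right)} = K - 5 = -5 + K$)
$c = -98$ ($c = -82 - \left(\left(-5 - 5\right) + 14\right)^{2} = -82 - \left(-10 + 14\right)^{2} = -82 - 4^{2} = -82 - 16 = -98$)
$c - u{\left(J \right)} = -98 - 104 = -202$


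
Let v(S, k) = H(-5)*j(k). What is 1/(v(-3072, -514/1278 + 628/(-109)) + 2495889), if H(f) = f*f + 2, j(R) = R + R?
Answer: 7739/19313109141 ≈ 4.0071e-7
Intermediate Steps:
j(R) = 2*R
H(f) = 2 + f**2 (H(f) = f**2 + 2 = 2 + f**2)
v(S, k) = 54*k (v(S, k) = (2 + (-5)**2)*(2*k) = (2 + 25)*(2*k) = 27*(2*k) = 54*k)
1/(v(-3072, -514/1278 + 628/(-109)) + 2495889) = 1/(54*(-514/1278 + 628/(-109)) + 2495889) = 1/(54*(-514*1/1278 + 628*(-1/109)) + 2495889) = 1/(54*(-257/639 - 628/109) + 2495889) = 1/(54*(-429305/69651) + 2495889) = 1/(-2575830/7739 + 2495889) = 1/(19313109141/7739) = 7739/19313109141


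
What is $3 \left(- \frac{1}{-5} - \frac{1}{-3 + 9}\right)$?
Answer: $\frac{1}{10} \approx 0.1$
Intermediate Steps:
$3 \left(- \frac{1}{-5} - \frac{1}{-3 + 9}\right) = 3 \left(\left(-1\right) \left(- \frac{1}{5}\right) - \frac{1}{6}\right) = 3 \left(\frac{1}{5} - \frac{1}{6}\right) = 3 \cdot \frac{1}{30} = \frac{1}{10}$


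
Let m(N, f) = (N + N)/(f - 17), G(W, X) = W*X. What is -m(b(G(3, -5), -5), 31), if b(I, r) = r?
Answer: 5/7 ≈ 0.71429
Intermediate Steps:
m(N, f) = 2*N/(-17 + f) (m(N, f) = (2*N)/(-17 + f) = 2*N/(-17 + f))
-m(b(G(3, -5), -5), 31) = -2*(-5)/(-17 + 31) = -2*(-5)/14 = -1*(-5/7) = 5/7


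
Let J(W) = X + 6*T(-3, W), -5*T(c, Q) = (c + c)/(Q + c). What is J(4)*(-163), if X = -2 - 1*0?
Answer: -4238/5 ≈ -847.60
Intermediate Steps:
T(c, Q) = -2*c/(5*(Q + c)) (T(c, Q) = -(c + c)/(5*(Q + c)) = -2*c/(5*(Q + c)))
X = -2 (X = -2 + 0 = -2)
J(W) = -2 + 36/(-15 + 5*W) (J(W) = -2 + 6*(-2*(-3)/(5*W + 5*(-3))) = -2 + 6*(-2*(-3)/(5*W - 15)) = -2 + 6*(-2*(-3)/(-15 + 5*W)) = -2 + 6*(6/(-15 + 5*W)) = -2 + 36/(-15 + 5*W))
J(4)*(-163) = (2*(33 - 5*4)/(5*(-3 + 4)))*(-163) = ((2/5)*(33 - 20)/1)*(-163) = ((2/5)*1*13)*(-163) = (26/5)*(-163) = -4238/5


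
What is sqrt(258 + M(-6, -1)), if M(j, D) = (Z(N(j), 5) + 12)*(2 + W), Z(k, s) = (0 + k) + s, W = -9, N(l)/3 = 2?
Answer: sqrt(97) ≈ 9.8489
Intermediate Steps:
N(l) = 6 (N(l) = 3*2 = 6)
Z(k, s) = k + s
M(j, D) = -161 (M(j, D) = ((6 + 5) + 12)*(2 - 9) = (11 + 12)*(-7) = 23*(-7) = -161)
sqrt(258 + M(-6, -1)) = sqrt(258 - 161) = sqrt(97)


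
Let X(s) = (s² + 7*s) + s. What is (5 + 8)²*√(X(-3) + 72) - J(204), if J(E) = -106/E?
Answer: 53/102 + 169*√57 ≈ 1276.4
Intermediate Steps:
X(s) = s² + 8*s
(5 + 8)²*√(X(-3) + 72) - J(204) = (5 + 8)²*√(-3*(8 - 3) + 72) - (-106)/204 = 13²*√(-3*5 + 72) - (-106)/204 = 169*√(-15 + 72) - 1*(-53/102) = 169*√57 + 53/102 = 53/102 + 169*√57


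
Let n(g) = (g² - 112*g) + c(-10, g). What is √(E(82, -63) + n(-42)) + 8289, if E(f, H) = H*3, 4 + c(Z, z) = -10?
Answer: 8289 + √6265 ≈ 8368.2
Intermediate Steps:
c(Z, z) = -14 (c(Z, z) = -4 - 10 = -14)
n(g) = -14 + g² - 112*g (n(g) = (g² - 112*g) - 14 = -14 + g² - 112*g)
E(f, H) = 3*H
√(E(82, -63) + n(-42)) + 8289 = √(3*(-63) + (-14 + (-42)² - 112*(-42))) + 8289 = √(-189 + (-14 + 1764 + 4704)) + 8289 = √(-189 + 6454) + 8289 = √6265 + 8289 = 8289 + √6265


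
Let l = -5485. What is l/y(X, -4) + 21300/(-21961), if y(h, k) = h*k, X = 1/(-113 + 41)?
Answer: -2168230830/21961 ≈ -98731.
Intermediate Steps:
X = -1/72 (X = 1/(-72) = -1/72 ≈ -0.013889)
l/y(X, -4) + 21300/(-21961) = -5485/((-1/72*(-4))) + 21300/(-21961) = -5485/1/18 + 21300*(-1/21961) = -5485*18 - 21300/21961 = -98730 - 21300/21961 = -2168230830/21961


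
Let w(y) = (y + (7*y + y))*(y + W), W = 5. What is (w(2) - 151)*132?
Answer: -3300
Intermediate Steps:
w(y) = 9*y*(5 + y) (w(y) = (y + (7*y + y))*(y + 5) = (y + 8*y)*(5 + y) = (9*y)*(5 + y) = 9*y*(5 + y))
(w(2) - 151)*132 = (9*2*(5 + 2) - 151)*132 = (9*2*7 - 151)*132 = (126 - 151)*132 = -25*132 = -3300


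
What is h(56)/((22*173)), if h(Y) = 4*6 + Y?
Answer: 40/1903 ≈ 0.021019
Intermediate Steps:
h(Y) = 24 + Y
h(56)/((22*173)) = (24 + 56)/((22*173)) = 80/3806 = 80*(1/3806) = 40/1903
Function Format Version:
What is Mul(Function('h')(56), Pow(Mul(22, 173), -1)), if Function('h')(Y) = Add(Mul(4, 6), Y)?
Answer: Rational(40, 1903) ≈ 0.021019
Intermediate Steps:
Function('h')(Y) = Add(24, Y)
Mul(Function('h')(56), Pow(Mul(22, 173), -1)) = Mul(Add(24, 56), Pow(Mul(22, 173), -1)) = Mul(80, Pow(3806, -1)) = Mul(80, Rational(1, 3806)) = Rational(40, 1903)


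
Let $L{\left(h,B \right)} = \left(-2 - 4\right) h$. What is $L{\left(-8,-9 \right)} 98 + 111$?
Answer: $4815$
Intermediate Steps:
$L{\left(h,B \right)} = - 6 h$
$L{\left(-8,-9 \right)} 98 + 111 = \left(-6\right) \left(-8\right) 98 + 111 = 48 \cdot 98 + 111 = 4704 + 111 = 4815$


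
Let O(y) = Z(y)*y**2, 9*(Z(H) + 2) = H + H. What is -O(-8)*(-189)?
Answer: -45696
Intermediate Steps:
Z(H) = -2 + 2*H/9 (Z(H) = -2 + (H + H)/9 = -2 + (2*H)/9 = -2 + 2*H/9)
O(y) = y**2*(-2 + 2*y/9) (O(y) = (-2 + 2*y/9)*y**2 = y**2*(-2 + 2*y/9))
-O(-8)*(-189) = -2*(-8)**2*(-9 - 8)/9*(-189) = -2*64*(-17)/9*(-189) = -1*(-2176/9)*(-189) = (2176/9)*(-189) = -45696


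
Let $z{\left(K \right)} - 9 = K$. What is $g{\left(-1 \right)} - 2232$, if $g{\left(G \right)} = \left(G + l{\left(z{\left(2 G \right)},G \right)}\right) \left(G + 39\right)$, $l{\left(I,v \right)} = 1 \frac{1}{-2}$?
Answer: $-2289$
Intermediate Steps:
$z{\left(K \right)} = 9 + K$
$l{\left(I,v \right)} = - \frac{1}{2}$ ($l{\left(I,v \right)} = 1 \left(- \frac{1}{2}\right) = - \frac{1}{2}$)
$g{\left(G \right)} = \left(39 + G\right) \left(- \frac{1}{2} + G\right)$ ($g{\left(G \right)} = \left(G - \frac{1}{2}\right) \left(G + 39\right) = \left(- \frac{1}{2} + G\right) \left(39 + G\right) = \left(39 + G\right) \left(- \frac{1}{2} + G\right)$)
$g{\left(-1 \right)} - 2232 = \left(- \frac{39}{2} + \left(-1\right)^{2} + \frac{77}{2} \left(-1\right)\right) - 2232 = \left(- \frac{39}{2} + 1 - \frac{77}{2}\right) - 2232 = -57 - 2232 = -2289$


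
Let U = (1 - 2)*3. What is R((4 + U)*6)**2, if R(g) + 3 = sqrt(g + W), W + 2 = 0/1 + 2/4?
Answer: 27/2 - 9*sqrt(2) ≈ 0.77208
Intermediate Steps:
W = -3/2 (W = -2 + (0/1 + 2/4) = -2 + (0*1 + 2*(1/4)) = -2 + (0 + 1/2) = -2 + 1/2 = -3/2 ≈ -1.5000)
U = -3 (U = -1*3 = -3)
R(g) = -3 + sqrt(-3/2 + g) (R(g) = -3 + sqrt(g - 3/2) = -3 + sqrt(-3/2 + g))
R((4 + U)*6)**2 = (-3 + sqrt(-6 + 4*((4 - 3)*6))/2)**2 = (-3 + sqrt(-6 + 4*(1*6))/2)**2 = (-3 + sqrt(-6 + 4*6)/2)**2 = (-3 + sqrt(-6 + 24)/2)**2 = (-3 + sqrt(18)/2)**2 = (-3 + (3*sqrt(2))/2)**2 = (-3 + 3*sqrt(2)/2)**2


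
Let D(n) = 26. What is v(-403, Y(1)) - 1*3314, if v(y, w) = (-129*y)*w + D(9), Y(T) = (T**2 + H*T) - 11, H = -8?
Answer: -939054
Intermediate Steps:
Y(T) = -11 + T**2 - 8*T (Y(T) = (T**2 - 8*T) - 11 = -11 + T**2 - 8*T)
v(y, w) = 26 - 129*w*y (v(y, w) = (-129*y)*w + 26 = -129*w*y + 26 = 26 - 129*w*y)
v(-403, Y(1)) - 1*3314 = (26 - 129*(-11 + 1**2 - 8*1)*(-403)) - 1*3314 = (26 - 129*(-11 + 1 - 8)*(-403)) - 3314 = (26 - 129*(-18)*(-403)) - 3314 = (26 - 935766) - 3314 = -935740 - 3314 = -939054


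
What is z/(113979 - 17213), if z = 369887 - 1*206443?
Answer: 81722/48383 ≈ 1.6891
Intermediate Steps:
z = 163444 (z = 369887 - 206443 = 163444)
z/(113979 - 17213) = 163444/(113979 - 17213) = 163444/96766 = 163444*(1/96766) = 81722/48383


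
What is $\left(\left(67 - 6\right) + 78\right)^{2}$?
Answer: $19321$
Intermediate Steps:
$\left(\left(67 - 6\right) + 78\right)^{2} = \left(61 + 78\right)^{2} = 139^{2} = 19321$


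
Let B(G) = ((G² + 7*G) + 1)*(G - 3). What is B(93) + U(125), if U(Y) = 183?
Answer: 837273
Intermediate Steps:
B(G) = (-3 + G)*(1 + G² + 7*G) (B(G) = (1 + G² + 7*G)*(-3 + G) = (-3 + G)*(1 + G² + 7*G))
B(93) + U(125) = (-3 + 93³ - 20*93 + 4*93²) + 183 = (-3 + 804357 - 1860 + 4*8649) + 183 = (-3 + 804357 - 1860 + 34596) + 183 = 837090 + 183 = 837273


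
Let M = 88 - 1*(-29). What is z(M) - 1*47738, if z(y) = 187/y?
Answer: -5585159/117 ≈ -47736.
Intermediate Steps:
M = 117 (M = 88 + 29 = 117)
z(M) - 1*47738 = 187/117 - 1*47738 = 187*(1/117) - 47738 = 187/117 - 47738 = -5585159/117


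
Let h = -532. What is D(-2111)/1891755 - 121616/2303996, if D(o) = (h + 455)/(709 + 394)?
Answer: -63441206030983/1201882834034235 ≈ -0.052785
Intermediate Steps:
D(o) = -77/1103 (D(o) = (-532 + 455)/(709 + 394) = -77/1103)
D(-2111)/1891755 - 121616/2303996 = -77/1103/1891755 - 121616/2303996 = -77/1103*1/1891755 - 121616*1/2303996 = -77/2086605765 - 30404/575999 = -63441206030983/1201882834034235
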